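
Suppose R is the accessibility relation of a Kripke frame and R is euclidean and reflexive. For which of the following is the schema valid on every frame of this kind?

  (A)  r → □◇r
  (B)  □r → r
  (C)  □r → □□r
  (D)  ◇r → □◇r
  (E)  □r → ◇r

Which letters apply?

A, B, C, D, E

A reflexive euclidean relation is also symmetric (from wRw and wRv the euclidean condition gives vRw) and hence transitive; it is an equivalence relation.
(A) r → □◇r is axiom B, which corresponds to symmetry. Every such R is symmetric — valid.
(B) □r → r (axiom T) characterises the reflexive frames. Every such R is reflexive — valid.
(C) □r → □□r is axiom 4, which corresponds to transitivity. Every such R is transitive — valid.
(D) ◇r → □◇r is axiom 5, which corresponds to the euclidean property. Every such R is euclidean — valid.
(E) □r → ◇r (axiom D) characterises the serial frames. Every such R is serial — valid.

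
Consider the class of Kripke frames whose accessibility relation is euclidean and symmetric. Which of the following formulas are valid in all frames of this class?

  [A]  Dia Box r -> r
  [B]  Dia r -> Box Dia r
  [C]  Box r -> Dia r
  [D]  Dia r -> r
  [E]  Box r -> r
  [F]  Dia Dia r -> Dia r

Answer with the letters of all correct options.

A symmetric euclidean relation is transitive (uRv and vRw give vRu by symmetry, then uRw by the euclidean condition, applied at v).
(A) Dia Box r -> r (the dual of axiom B) characterises the symmetric frames. Every such R is symmetric — valid.
(B) Dia r -> Box Dia r is axiom 5, which corresponds to the euclidean property. Every such R is euclidean — valid.
(C) axiom D: valid iff R is serial. Such an R need not be serial — not valid.
(D) Dia r -> r is valid only on frames where every R-edge is a self-loop. Such an R need not be a subset of the identity — not valid.
(E) Box r -> r is axiom T, which corresponds to reflexivity. Such an R need not be reflexive — not valid.
(F) the dual of axiom 4: valid iff R is transitive. Every such R is transitive — valid.

A, B, F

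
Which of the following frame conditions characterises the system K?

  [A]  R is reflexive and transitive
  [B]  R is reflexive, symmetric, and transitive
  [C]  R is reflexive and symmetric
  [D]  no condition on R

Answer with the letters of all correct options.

(A) this class determines S4, not K.
(B) this class determines S5, not K.
(C) this class determines B (= KTB), not K.
(D) K is sound and complete for exactly this class.

D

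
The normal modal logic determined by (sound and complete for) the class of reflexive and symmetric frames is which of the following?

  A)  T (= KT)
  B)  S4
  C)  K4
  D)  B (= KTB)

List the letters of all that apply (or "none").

(A) T (= KT) is determined by the class of reflexive frames.
(B) S4 is determined by the class of reflexive and transitive frames.
(C) K4 is determined by the class of transitive frames.
(D) B (= KTB) is determined by exactly this class.

D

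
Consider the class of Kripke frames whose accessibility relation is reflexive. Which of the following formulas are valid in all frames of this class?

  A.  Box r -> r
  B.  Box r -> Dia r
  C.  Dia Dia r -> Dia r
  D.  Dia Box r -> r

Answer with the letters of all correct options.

A reflexive relation is serial.
(A) axiom T: valid iff R is reflexive. Every such R is reflexive — valid.
(B) Box r -> Dia r (axiom D) characterises the serial frames. Every such R is serial — valid.
(C) Dia Dia r -> Dia r is the dual of axiom 4, which corresponds to transitivity. Such an R need not be transitive — not valid.
(D) Dia Box r -> r is the dual of axiom B, which corresponds to symmetry. Such an R need not be symmetric — not valid.

A, B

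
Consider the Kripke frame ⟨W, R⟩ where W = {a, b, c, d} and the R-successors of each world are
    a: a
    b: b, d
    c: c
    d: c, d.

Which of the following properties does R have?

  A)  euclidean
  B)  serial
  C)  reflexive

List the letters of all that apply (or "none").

(A) not euclidean: b R d and b R b but not d R b.
(B) serial: every world has an R-successor.
(C) reflexive: each world relates to itself.

B, C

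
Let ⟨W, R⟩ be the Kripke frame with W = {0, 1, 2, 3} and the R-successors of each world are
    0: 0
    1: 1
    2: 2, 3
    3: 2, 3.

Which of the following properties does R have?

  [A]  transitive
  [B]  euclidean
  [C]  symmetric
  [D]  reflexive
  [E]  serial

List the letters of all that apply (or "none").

A, B, C, D, E

(A) transitive: R is closed under composition.
(B) euclidean: any two R-successors of the same world are R-related.
(C) symmetric: every R-edge is matched by its reverse.
(D) reflexive: each world relates to itself.
(E) serial: every world has an R-successor.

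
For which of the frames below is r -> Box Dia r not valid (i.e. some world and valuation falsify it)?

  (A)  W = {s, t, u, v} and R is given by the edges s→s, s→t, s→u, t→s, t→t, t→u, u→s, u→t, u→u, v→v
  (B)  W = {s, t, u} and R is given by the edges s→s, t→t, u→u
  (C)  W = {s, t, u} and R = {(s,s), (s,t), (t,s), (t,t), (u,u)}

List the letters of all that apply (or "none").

none

The schema r -> Box Dia r is axiom B; it is valid on a frame iff R is symmetric.
(A) R is symmetric (every R-edge is matched by its reverse), so the schema is valid here.
(B) R is symmetric (every R-edge is matched by its reverse), so the schema is valid here.
(C) R is symmetric (every R-edge is matched by its reverse), so the schema is valid here.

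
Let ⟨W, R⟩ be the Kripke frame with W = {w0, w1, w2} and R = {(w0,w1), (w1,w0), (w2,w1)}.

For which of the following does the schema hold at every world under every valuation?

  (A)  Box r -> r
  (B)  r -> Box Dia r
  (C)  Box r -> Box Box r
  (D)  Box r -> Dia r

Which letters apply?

D

R is not reflexive: not w0 R w0.
R is not symmetric: w2 R w1 but not w1 R w2.
R is not transitive: w0 R w1 and w1 R w0 but not w0 R w0.
R is serial: every world has an R-successor.
(A) Box r -> r (axiom T) characterises the reflexive frames. R is not reflexive — not valid.
(B) r -> Box Dia r (axiom B) characterises the symmetric frames. R is not symmetric — not valid.
(C) Box r -> Box Box r is axiom 4, which corresponds to transitivity. R is not transitive — not valid.
(D) Box r -> Dia r is axiom D; it is valid on a frame exactly when R is serial. R is serial, so valid.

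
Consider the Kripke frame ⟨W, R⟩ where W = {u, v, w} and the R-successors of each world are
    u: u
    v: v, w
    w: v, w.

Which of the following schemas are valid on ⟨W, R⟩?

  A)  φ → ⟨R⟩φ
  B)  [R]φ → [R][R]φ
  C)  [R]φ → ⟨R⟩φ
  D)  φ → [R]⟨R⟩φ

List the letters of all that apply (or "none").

A, B, C, D

R is reflexive: each world relates to itself.
R is symmetric: every R-edge is matched by its reverse.
R is transitive: R is closed under composition.
R is serial: every world has an R-successor.
(A) φ → ⟨R⟩φ is the dual of axiom T, which corresponds to reflexivity. R is reflexive — valid.
(B) [R]φ → [R][R]φ (axiom 4) characterises the transitive frames. R is transitive — valid.
(C) [R]φ → ⟨R⟩φ is axiom D, which corresponds to seriality. R is serial — valid.
(D) axiom B: valid iff R is symmetric. R is symmetric — valid.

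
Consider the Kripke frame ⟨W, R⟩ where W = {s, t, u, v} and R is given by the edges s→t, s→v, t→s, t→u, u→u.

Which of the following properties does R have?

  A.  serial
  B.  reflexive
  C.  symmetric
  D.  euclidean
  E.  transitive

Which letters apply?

(A) not serial: v has no R-successor.
(B) not reflexive: not s R s.
(C) not symmetric: s R v but not v R s.
(D) not euclidean: s R t and s R v but not t R v.
(E) not transitive: s R t and t R s but not s R s.

none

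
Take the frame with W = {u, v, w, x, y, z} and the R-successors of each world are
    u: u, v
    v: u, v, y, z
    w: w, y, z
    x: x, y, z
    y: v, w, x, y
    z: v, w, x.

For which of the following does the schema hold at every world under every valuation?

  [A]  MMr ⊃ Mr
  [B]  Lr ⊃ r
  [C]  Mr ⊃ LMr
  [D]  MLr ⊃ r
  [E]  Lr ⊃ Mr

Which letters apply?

D, E

R is not reflexive: not z R z.
R is symmetric: every R-edge is matched by its reverse.
R is not transitive: u R v and v R y but not u R y.
R is not euclidean: v R u and v R y but not u R y.
R is serial: every world has an R-successor.
(A) MMr ⊃ Mr is the dual of axiom 4; it is valid on a frame exactly when R is transitive. R is not transitive, so not valid.
(B) Lr ⊃ r is axiom T, which corresponds to reflexivity. R is not reflexive — not valid.
(C) Mr ⊃ LMr is axiom 5, which corresponds to the euclidean property. R is not euclidean — not valid.
(D) MLr ⊃ r is the dual of axiom B, which corresponds to symmetry. R is symmetric — valid.
(E) Lr ⊃ Mr (axiom D) characterises the serial frames. R is serial — valid.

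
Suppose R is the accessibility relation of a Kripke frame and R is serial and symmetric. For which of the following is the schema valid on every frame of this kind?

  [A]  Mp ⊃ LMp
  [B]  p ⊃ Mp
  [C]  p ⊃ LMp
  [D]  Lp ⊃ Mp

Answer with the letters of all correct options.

C, D

(A) Mp ⊃ LMp (axiom 5) characterises the euclidean frames. Such an R need not be euclidean — not valid.
(B) the dual of axiom T: valid iff R is reflexive. Such an R need not be reflexive — not valid.
(C) p ⊃ LMp is axiom B; it is valid on a frame exactly when R is symmetric. Every such R is symmetric, so valid.
(D) Lp ⊃ Mp is axiom D; it is valid on a frame exactly when R is serial. Every such R is serial, so valid.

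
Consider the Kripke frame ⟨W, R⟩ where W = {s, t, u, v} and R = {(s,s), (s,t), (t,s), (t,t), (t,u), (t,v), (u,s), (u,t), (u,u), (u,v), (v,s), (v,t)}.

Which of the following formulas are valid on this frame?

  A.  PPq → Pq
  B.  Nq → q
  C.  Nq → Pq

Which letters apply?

R is not reflexive: not v R v.
R is not transitive: s R t and t R u but not s R u.
R is serial: every world has an R-successor.
(A) PPq → Pq is the dual of axiom 4, which corresponds to transitivity. R is not transitive — not valid.
(B) axiom T: valid iff R is reflexive. R is not reflexive — not valid.
(C) Nq → Pq (axiom D) characterises the serial frames. R is serial — valid.

C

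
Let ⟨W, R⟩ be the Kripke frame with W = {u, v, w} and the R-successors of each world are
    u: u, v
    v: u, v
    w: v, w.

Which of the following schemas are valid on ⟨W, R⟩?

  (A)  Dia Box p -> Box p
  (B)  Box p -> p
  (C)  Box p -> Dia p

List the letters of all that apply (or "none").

B, C

R is reflexive: each world relates to itself.
R is not euclidean: w R v and w R w but not v R w.
R is serial: every world has an R-successor.
(A) Dia Box p -> Box p is the dual of axiom 5; it is valid on a frame exactly when R is euclidean. R is not euclidean, so not valid.
(B) Box p -> p is axiom T, which corresponds to reflexivity. R is reflexive — valid.
(C) axiom D: valid iff R is serial. R is serial — valid.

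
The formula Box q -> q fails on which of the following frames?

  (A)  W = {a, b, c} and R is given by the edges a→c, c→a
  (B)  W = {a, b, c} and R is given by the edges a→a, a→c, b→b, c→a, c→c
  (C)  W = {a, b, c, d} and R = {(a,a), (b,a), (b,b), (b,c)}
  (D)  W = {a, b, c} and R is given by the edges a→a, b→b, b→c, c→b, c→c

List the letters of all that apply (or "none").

The schema Box q -> q is axiom T; it is valid on a frame iff R is reflexive.
(A) R is not reflexive (not a R a), so the schema fails here.
(B) R is reflexive (each world relates to itself), so the schema is valid here.
(C) R is not reflexive (not c R c), so the schema fails here.
(D) R is reflexive (each world relates to itself), so the schema is valid here.

A, C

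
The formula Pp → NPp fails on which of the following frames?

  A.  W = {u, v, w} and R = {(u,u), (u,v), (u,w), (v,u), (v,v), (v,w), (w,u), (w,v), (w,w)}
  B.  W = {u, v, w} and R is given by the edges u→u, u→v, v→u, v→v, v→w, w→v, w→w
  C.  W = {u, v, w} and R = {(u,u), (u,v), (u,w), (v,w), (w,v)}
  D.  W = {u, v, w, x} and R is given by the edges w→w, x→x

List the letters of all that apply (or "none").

B, C

The schema Pp → NPp is axiom 5; it is valid on a frame iff R is euclidean.
(A) R is euclidean (any two R-successors of the same world are R-related), so the schema is valid here.
(B) R is not euclidean (v R u and v R w but not u R w), so the schema fails here.
(C) R is not euclidean (u R v and u R u but not v R u), so the schema fails here.
(D) R is euclidean (any two R-successors of the same world are R-related), so the schema is valid here.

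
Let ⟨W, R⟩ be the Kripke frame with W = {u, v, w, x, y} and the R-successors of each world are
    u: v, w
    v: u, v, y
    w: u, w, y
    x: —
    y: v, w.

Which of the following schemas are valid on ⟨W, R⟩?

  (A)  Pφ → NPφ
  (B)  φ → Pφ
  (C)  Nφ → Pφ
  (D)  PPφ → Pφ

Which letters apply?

none

R is not reflexive: not u R u.
R is not transitive: u R v and v R u but not u R u.
R is not euclidean: u R v and u R w but not v R w.
R is not serial: x has no R-successor.
(A) Pφ → NPφ (axiom 5) characterises the euclidean frames. R is not euclidean — not valid.
(B) φ → Pφ (the dual of axiom T) characterises the reflexive frames. R is not reflexive — not valid.
(C) Nφ → Pφ is axiom D, which corresponds to seriality. R is not serial — not valid.
(D) PPφ → Pφ (the dual of axiom 4) characterises the transitive frames. R is not transitive — not valid.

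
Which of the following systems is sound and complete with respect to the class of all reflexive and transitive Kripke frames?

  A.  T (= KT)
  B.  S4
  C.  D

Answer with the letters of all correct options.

B

(A) T (= KT) is determined by the class of reflexive frames.
(B) S4 is determined by exactly this class.
(C) D is determined by the class of serial frames.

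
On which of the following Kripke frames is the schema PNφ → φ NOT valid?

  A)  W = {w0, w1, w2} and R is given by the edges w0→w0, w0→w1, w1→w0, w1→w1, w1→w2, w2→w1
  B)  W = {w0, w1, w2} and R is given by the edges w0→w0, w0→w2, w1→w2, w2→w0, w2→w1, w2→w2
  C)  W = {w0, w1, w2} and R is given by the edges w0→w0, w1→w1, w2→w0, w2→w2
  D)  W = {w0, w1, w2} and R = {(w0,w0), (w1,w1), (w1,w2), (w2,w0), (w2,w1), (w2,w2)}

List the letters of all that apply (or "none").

The schema PNφ → φ is the dual of axiom B; it is valid on a frame iff R is symmetric.
(A) R is symmetric (every R-edge is matched by its reverse), so the schema is valid here.
(B) R is symmetric (every R-edge is matched by its reverse), so the schema is valid here.
(C) R is not symmetric (w2 R w0 but not w0 R w2), so the schema fails here.
(D) R is not symmetric (w2 R w0 but not w0 R w2), so the schema fails here.

C, D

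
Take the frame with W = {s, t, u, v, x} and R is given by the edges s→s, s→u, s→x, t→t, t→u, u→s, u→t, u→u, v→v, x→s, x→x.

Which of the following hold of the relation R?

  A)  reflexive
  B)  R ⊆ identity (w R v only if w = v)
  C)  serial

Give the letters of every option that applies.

A, C

(A) reflexive: each world relates to itself.
(B) not ⊆ identity: s R u with s ≠ u.
(C) serial: every world has an R-successor.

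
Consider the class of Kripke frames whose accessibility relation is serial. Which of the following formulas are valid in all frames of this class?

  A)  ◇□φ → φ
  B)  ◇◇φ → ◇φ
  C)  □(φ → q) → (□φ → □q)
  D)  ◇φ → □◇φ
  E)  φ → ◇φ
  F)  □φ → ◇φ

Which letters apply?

C, F

(A) ◇□φ → φ is the dual of axiom B, which corresponds to symmetry. Such an R need not be symmetric — not valid.
(B) ◇◇φ → ◇φ is the dual of axiom 4; it is valid on a frame exactly when R is transitive. Such an R need not be transitive, so not valid.
(C) this is just K, valid on every normal frame.
(D) ◇φ → □◇φ is axiom 5, which corresponds to the euclidean property. Such an R need not be euclidean — not valid.
(E) φ → ◇φ (the dual of axiom T) characterises the reflexive frames. Such an R need not be reflexive — not valid.
(F) axiom D: valid iff R is serial. Every such R is serial — valid.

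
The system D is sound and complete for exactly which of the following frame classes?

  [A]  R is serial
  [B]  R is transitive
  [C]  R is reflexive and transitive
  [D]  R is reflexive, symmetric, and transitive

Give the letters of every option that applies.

A

(A) D is sound and complete for exactly this class.
(B) this class determines K4, not D.
(C) this class determines S4, not D.
(D) this class determines S5, not D.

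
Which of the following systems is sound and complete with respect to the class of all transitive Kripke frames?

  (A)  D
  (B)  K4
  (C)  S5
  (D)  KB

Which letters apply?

B

(A) D is determined by the class of serial frames.
(B) K4 is determined by exactly this class.
(C) S5 is determined by the class of reflexive, symmetric, and transitive frames.
(D) KB is determined by the class of symmetric frames.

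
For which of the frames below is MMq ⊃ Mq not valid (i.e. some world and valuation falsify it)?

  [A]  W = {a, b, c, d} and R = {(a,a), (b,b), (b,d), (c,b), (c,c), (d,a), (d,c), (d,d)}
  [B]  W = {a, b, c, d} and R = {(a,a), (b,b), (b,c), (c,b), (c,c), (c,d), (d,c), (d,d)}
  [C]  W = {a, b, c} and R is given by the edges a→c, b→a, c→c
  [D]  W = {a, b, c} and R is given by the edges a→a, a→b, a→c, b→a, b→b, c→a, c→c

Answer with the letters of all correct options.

A, B, C, D

The schema MMq ⊃ Mq is the dual of axiom 4; it is valid on a frame iff R is transitive.
(A) R is not transitive (b R d and d R a but not b R a), so the schema fails here.
(B) R is not transitive (b R c and c R d but not b R d), so the schema fails here.
(C) R is not transitive (b R a and a R c but not b R c), so the schema fails here.
(D) R is not transitive (b R a and a R c but not b R c), so the schema fails here.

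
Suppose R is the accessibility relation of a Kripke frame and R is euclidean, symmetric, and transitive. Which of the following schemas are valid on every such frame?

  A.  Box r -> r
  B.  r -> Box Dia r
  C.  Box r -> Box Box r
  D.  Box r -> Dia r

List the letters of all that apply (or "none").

B, C

(A) Box r -> r is axiom T; it is valid on a frame exactly when R is reflexive. Such an R need not be reflexive, so not valid.
(B) r -> Box Dia r (axiom B) characterises the symmetric frames. Every such R is symmetric — valid.
(C) axiom 4: valid iff R is transitive. Every such R is transitive — valid.
(D) Box r -> Dia r (axiom D) characterises the serial frames. Such an R need not be serial — not valid.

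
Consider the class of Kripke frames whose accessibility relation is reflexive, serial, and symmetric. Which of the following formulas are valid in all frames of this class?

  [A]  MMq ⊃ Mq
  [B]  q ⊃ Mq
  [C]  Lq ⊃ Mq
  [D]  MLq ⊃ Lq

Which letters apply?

B, C

(A) MMq ⊃ Mq is the dual of axiom 4, which corresponds to transitivity. Such an R need not be transitive — not valid.
(B) q ⊃ Mq is the dual of axiom T, which corresponds to reflexivity. Every such R is reflexive — valid.
(C) Lq ⊃ Mq is axiom D, which corresponds to seriality. Every such R is serial — valid.
(D) MLq ⊃ Lq is the dual of axiom 5; it is valid on a frame exactly when R is euclidean. Such an R need not be euclidean, so not valid.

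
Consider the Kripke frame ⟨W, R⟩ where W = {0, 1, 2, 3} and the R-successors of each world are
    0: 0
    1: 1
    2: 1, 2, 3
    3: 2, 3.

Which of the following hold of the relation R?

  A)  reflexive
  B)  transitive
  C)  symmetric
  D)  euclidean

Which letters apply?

A

(A) reflexive: each world relates to itself.
(B) not transitive: 3 R 2 and 2 R 1 but not 3 R 1.
(C) not symmetric: 2 R 1 but not 1 R 2.
(D) not euclidean: 2 R 1 and 2 R 2 but not 1 R 2.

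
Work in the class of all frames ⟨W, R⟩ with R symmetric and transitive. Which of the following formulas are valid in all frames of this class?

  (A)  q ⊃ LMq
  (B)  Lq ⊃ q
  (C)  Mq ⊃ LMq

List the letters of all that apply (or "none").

A, C

A symmetric transitive relation is euclidean (uRv and uRw give vRu by symmetry, then vRw by transitivity).
(A) axiom B: valid iff R is symmetric. Every such R is symmetric — valid.
(B) Lq ⊃ q (axiom T) characterises the reflexive frames. Such an R need not be reflexive — not valid.
(C) Mq ⊃ LMq (axiom 5) characterises the euclidean frames. Every such R is euclidean — valid.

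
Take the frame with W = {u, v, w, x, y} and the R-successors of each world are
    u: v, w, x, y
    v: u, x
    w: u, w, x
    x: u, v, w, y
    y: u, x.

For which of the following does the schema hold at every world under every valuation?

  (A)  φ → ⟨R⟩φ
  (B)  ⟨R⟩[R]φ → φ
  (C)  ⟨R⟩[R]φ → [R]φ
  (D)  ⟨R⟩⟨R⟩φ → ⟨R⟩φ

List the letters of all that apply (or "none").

R is not reflexive: not u R u.
R is symmetric: every R-edge is matched by its reverse.
R is not transitive: u R v and v R u but not u R u.
R is not euclidean: u R v and u R w but not v R w.
(A) φ → ⟨R⟩φ (the dual of axiom T) characterises the reflexive frames. R is not reflexive — not valid.
(B) ⟨R⟩[R]φ → φ is the dual of axiom B; it is valid on a frame exactly when R is symmetric. R is symmetric, so valid.
(C) ⟨R⟩[R]φ → [R]φ is the dual of axiom 5; it is valid on a frame exactly when R is euclidean. R is not euclidean, so not valid.
(D) ⟨R⟩⟨R⟩φ → ⟨R⟩φ (the dual of axiom 4) characterises the transitive frames. R is not transitive — not valid.

B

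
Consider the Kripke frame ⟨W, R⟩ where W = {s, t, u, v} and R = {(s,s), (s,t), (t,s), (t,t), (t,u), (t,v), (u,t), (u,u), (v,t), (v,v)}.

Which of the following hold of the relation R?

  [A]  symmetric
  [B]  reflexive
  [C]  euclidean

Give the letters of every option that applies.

(A) symmetric: every R-edge is matched by its reverse.
(B) reflexive: each world relates to itself.
(C) not euclidean: t R s and t R u but not s R u.

A, B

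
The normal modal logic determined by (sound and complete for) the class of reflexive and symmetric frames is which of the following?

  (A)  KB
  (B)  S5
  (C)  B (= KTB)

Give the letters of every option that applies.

(A) KB is determined by the class of symmetric frames.
(B) S5 is determined by the class of reflexive, symmetric, and transitive frames.
(C) B (= KTB) is determined by exactly this class.

C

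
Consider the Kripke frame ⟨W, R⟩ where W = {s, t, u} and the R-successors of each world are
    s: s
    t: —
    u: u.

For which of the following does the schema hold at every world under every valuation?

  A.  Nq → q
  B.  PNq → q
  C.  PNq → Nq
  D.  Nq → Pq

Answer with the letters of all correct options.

B, C

R is not reflexive: not t R t.
R is symmetric: every R-edge is matched by its reverse.
R is euclidean: any two R-successors of the same world are R-related.
R is not serial: t has no R-successor.
(A) Nq → q is axiom T, which corresponds to reflexivity. R is not reflexive — not valid.
(B) PNq → q is the dual of axiom B; it is valid on a frame exactly when R is symmetric. R is symmetric, so valid.
(C) PNq → Nq is the dual of axiom 5, which corresponds to the euclidean property. R is euclidean — valid.
(D) Nq → Pq is axiom D; it is valid on a frame exactly when R is serial. R is not serial, so not valid.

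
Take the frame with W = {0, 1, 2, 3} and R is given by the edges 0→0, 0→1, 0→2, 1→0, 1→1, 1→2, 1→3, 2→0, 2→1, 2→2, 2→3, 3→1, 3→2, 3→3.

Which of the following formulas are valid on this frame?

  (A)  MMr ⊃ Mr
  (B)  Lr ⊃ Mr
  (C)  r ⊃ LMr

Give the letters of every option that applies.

B, C

R is symmetric: every R-edge is matched by its reverse.
R is not transitive: 0 R 1 and 1 R 3 but not 0 R 3.
R is serial: every world has an R-successor.
(A) the dual of axiom 4: valid iff R is transitive. R is not transitive — not valid.
(B) Lr ⊃ Mr is axiom D; it is valid on a frame exactly when R is serial. R is serial, so valid.
(C) axiom B: valid iff R is symmetric. R is symmetric — valid.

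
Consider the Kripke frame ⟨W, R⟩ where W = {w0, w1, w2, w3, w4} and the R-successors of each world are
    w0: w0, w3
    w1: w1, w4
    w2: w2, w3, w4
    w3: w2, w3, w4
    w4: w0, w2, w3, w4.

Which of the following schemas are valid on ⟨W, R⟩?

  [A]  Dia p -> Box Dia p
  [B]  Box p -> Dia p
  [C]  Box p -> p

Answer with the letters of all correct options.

B, C

R is reflexive: each world relates to itself.
R is not euclidean: w0 R w3 and w0 R w0 but not w3 R w0.
R is serial: every world has an R-successor.
(A) Dia p -> Box Dia p is axiom 5; it is valid on a frame exactly when R is euclidean. R is not euclidean, so not valid.
(B) Box p -> Dia p (axiom D) characterises the serial frames. R is serial — valid.
(C) Box p -> p is axiom T; it is valid on a frame exactly when R is reflexive. R is reflexive, so valid.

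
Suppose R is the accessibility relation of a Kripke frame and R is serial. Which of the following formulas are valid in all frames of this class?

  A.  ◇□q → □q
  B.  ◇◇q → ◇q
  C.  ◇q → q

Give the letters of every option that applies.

(A) ◇□q → □q is the dual of axiom 5, which corresponds to the euclidean property. Such an R need not be euclidean — not valid.
(B) ◇◇q → ◇q is the dual of axiom 4, which corresponds to transitivity. Such an R need not be transitive — not valid.
(C) ◇q → q is the converse of T; it holds exactly when R ⊆ identity. Such an R need not be a subset of the identity — not valid.

none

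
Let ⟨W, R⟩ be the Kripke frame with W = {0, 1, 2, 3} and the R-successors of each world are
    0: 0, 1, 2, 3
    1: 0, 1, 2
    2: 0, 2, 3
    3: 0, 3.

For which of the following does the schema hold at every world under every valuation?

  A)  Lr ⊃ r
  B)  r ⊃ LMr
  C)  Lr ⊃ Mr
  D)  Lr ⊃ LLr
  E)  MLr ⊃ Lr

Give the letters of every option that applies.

R is reflexive: each world relates to itself.
R is not symmetric: 1 R 2 but not 2 R 1.
R is not transitive: 1 R 0 and 0 R 3 but not 1 R 3.
R is not euclidean: 0 R 1 and 0 R 3 but not 1 R 3.
R is serial: every world has an R-successor.
(A) Lr ⊃ r is axiom T; it is valid on a frame exactly when R is reflexive. R is reflexive, so valid.
(B) r ⊃ LMr (axiom B) characterises the symmetric frames. R is not symmetric — not valid.
(C) Lr ⊃ Mr (axiom D) characterises the serial frames. R is serial — valid.
(D) Lr ⊃ LLr is axiom 4, which corresponds to transitivity. R is not transitive — not valid.
(E) MLr ⊃ Lr is the dual of axiom 5, which corresponds to the euclidean property. R is not euclidean — not valid.

A, C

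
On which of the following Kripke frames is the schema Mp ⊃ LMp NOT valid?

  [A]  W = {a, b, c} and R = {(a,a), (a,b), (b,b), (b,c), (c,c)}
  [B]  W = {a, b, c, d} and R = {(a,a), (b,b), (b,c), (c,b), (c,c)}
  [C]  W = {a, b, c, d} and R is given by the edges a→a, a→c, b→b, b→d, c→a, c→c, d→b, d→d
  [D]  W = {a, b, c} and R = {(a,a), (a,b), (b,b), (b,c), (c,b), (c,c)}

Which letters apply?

The schema Mp ⊃ LMp is axiom 5; it is valid on a frame iff R is euclidean.
(A) R is not euclidean (a R b and a R a but not b R a), so the schema fails here.
(B) R is euclidean (any two R-successors of the same world are R-related), so the schema is valid here.
(C) R is euclidean (any two R-successors of the same world are R-related), so the schema is valid here.
(D) R is not euclidean (a R b and a R a but not b R a), so the schema fails here.

A, D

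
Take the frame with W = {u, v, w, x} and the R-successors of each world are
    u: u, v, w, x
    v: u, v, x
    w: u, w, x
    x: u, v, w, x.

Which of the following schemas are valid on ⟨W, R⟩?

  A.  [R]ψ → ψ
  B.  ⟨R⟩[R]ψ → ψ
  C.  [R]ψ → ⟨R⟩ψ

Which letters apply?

A, B, C

R is reflexive: each world relates to itself.
R is symmetric: every R-edge is matched by its reverse.
R is serial: every world has an R-successor.
(A) [R]ψ → ψ is axiom T, which corresponds to reflexivity. R is reflexive — valid.
(B) the dual of axiom B: valid iff R is symmetric. R is symmetric — valid.
(C) [R]ψ → ⟨R⟩ψ (axiom D) characterises the serial frames. R is serial — valid.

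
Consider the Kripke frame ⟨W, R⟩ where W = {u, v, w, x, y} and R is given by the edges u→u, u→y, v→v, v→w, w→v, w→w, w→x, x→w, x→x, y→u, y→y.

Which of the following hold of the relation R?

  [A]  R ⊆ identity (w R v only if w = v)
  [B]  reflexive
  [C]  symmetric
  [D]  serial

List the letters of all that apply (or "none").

B, C, D

(A) not ⊆ identity: u R y with u ≠ y.
(B) reflexive: each world relates to itself.
(C) symmetric: every R-edge is matched by its reverse.
(D) serial: every world has an R-successor.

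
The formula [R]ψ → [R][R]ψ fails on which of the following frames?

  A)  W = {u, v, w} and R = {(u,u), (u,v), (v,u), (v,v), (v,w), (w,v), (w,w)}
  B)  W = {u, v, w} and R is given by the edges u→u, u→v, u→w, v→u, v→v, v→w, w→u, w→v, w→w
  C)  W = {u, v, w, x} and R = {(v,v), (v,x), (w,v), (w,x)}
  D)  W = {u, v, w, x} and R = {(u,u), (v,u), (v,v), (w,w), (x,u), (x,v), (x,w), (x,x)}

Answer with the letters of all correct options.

A

The schema [R]ψ → [R][R]ψ is axiom 4; it is valid on a frame iff R is transitive.
(A) R is not transitive (u R v and v R w but not u R w), so the schema fails here.
(B) R is transitive (R is closed under composition), so the schema is valid here.
(C) R is transitive (R is closed under composition), so the schema is valid here.
(D) R is transitive (R is closed under composition), so the schema is valid here.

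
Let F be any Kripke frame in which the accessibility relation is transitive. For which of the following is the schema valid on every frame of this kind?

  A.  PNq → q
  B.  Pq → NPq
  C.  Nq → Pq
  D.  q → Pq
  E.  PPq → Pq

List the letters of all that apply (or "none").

E

(A) PNq → q (the dual of axiom B) characterises the symmetric frames. Such an R need not be symmetric — not valid.
(B) Pq → NPq (axiom 5) characterises the euclidean frames. Such an R need not be euclidean — not valid.
(C) Nq → Pq is axiom D, which corresponds to seriality. Such an R need not be serial — not valid.
(D) the dual of axiom T: valid iff R is reflexive. Such an R need not be reflexive — not valid.
(E) the dual of axiom 4: valid iff R is transitive. Every such R is transitive — valid.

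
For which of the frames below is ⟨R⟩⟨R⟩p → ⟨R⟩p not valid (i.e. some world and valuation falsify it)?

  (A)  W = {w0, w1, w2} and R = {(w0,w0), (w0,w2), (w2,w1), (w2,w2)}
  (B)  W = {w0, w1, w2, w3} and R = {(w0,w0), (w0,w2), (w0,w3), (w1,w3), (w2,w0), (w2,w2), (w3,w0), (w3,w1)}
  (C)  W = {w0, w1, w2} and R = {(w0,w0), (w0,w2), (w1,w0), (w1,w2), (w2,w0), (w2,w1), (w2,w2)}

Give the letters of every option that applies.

A, B, C

The schema ⟨R⟩⟨R⟩p → ⟨R⟩p is the dual of axiom 4; it is valid on a frame iff R is transitive.
(A) R is not transitive (w0 R w2 and w2 R w1 but not w0 R w1), so the schema fails here.
(B) R is not transitive (w0 R w3 and w3 R w1 but not w0 R w1), so the schema fails here.
(C) R is not transitive (w0 R w2 and w2 R w1 but not w0 R w1), so the schema fails here.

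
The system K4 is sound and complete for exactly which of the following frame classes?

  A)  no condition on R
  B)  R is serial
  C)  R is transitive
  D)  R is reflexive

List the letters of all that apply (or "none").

(A) this class determines K, not K4.
(B) this class determines D, not K4.
(C) K4 is sound and complete for exactly this class.
(D) this class determines T (= KT), not K4.

C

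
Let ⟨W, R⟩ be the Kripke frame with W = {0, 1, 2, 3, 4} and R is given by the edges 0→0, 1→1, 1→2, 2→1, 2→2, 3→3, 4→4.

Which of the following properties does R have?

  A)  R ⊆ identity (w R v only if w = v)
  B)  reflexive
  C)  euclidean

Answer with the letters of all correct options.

B, C

(A) not ⊆ identity: 1 R 2 with 1 ≠ 2.
(B) reflexive: each world relates to itself.
(C) euclidean: any two R-successors of the same world are R-related.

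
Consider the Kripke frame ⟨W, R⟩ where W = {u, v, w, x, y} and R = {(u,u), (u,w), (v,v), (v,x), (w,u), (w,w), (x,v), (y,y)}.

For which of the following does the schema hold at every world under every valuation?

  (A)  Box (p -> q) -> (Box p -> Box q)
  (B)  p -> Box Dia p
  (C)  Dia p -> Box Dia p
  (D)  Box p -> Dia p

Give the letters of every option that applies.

R is symmetric: every R-edge is matched by its reverse.
R is not euclidean: v R x and v R x but not x R x.
R is serial: every world has an R-successor.
(A) this is just K, valid on every normal frame.
(B) p -> Box Dia p is axiom B; it is valid on a frame exactly when R is symmetric. R is symmetric, so valid.
(C) Dia p -> Box Dia p is axiom 5, which corresponds to the euclidean property. R is not euclidean — not valid.
(D) Box p -> Dia p is axiom D; it is valid on a frame exactly when R is serial. R is serial, so valid.

A, B, D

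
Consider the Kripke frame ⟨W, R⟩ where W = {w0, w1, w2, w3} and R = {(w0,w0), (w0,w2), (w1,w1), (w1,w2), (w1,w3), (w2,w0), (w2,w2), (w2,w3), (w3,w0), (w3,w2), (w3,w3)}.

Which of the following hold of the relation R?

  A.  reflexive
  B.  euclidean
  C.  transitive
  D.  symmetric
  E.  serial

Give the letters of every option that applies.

(A) reflexive: each world relates to itself.
(B) not euclidean: w1 R w2 and w1 R w1 but not w2 R w1.
(C) not transitive: w0 R w2 and w2 R w3 but not w0 R w3.
(D) not symmetric: w1 R w2 but not w2 R w1.
(E) serial: every world has an R-successor.

A, E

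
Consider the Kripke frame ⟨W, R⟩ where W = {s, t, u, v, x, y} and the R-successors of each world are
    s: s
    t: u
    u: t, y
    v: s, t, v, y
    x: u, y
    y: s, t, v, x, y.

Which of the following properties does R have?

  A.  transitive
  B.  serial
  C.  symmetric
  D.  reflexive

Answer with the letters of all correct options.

(A) not transitive: t R u and u R t but not t R t.
(B) serial: every world has an R-successor.
(C) not symmetric: u R y but not y R u.
(D) not reflexive: not t R t.

B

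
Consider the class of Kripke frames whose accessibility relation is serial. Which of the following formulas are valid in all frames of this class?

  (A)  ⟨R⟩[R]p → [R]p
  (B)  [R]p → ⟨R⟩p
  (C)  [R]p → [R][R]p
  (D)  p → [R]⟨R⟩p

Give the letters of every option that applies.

(A) ⟨R⟩[R]p → [R]p (the dual of axiom 5) characterises the euclidean frames. Such an R need not be euclidean — not valid.
(B) [R]p → ⟨R⟩p is axiom D, which corresponds to seriality. Every such R is serial — valid.
(C) [R]p → [R][R]p (axiom 4) characterises the transitive frames. Such an R need not be transitive — not valid.
(D) axiom B: valid iff R is symmetric. Such an R need not be symmetric — not valid.

B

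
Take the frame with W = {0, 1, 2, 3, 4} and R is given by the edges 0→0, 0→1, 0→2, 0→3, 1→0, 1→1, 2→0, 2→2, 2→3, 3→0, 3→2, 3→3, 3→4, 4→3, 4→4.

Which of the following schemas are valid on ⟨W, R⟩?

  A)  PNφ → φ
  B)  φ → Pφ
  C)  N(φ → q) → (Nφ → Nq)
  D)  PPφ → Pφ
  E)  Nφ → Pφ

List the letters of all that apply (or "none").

A, B, C, E

R is reflexive: each world relates to itself.
R is symmetric: every R-edge is matched by its reverse.
R is not transitive: 0 R 3 and 3 R 4 but not 0 R 4.
R is serial: every world has an R-successor.
(A) PNφ → φ is the dual of axiom B; it is valid on a frame exactly when R is symmetric. R is symmetric, so valid.
(B) φ → Pφ is the dual of axiom T, which corresponds to reflexivity. R is reflexive — valid.
(C) N(φ → q) → (Nφ → Nq) is axiom K, valid on every Kripke frame — valid.
(D) the dual of axiom 4: valid iff R is transitive. R is not transitive — not valid.
(E) Nφ → Pφ (axiom D) characterises the serial frames. R is serial — valid.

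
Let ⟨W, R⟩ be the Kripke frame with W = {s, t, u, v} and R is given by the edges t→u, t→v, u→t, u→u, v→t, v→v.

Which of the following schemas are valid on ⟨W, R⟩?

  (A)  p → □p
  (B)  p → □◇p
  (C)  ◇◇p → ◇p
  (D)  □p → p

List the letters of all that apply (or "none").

R is not reflexive: not s R s.
R is symmetric: every R-edge is matched by its reverse.
R is not transitive: t R u and u R t but not t R t.
R is not a subset of the identity: t R u with t ≠ u.
(A) p → □p is equivalent to ◇p→p; it holds exactly when R ⊆ identity. Here R ⊄ identity — not valid.
(B) axiom B: valid iff R is symmetric. R is symmetric — valid.
(C) the dual of axiom 4: valid iff R is transitive. R is not transitive — not valid.
(D) □p → p is axiom T; it is valid on a frame exactly when R is reflexive. R is not reflexive, so not valid.

B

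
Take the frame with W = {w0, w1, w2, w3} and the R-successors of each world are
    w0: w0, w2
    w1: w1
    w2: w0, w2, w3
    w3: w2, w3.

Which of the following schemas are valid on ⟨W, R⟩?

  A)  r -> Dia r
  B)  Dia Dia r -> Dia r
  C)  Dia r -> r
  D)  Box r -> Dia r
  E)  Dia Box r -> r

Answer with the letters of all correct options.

A, D, E

R is reflexive: each world relates to itself.
R is symmetric: every R-edge is matched by its reverse.
R is not transitive: w0 R w2 and w2 R w3 but not w0 R w3.
R is serial: every world has an R-successor.
R is not a subset of the identity: w0 R w2 with w0 ≠ w2.
(A) the dual of axiom T: valid iff R is reflexive. R is reflexive — valid.
(B) the dual of axiom 4: valid iff R is transitive. R is not transitive — not valid.
(C) Dia r -> r is valid only on frames where every R-edge is a self-loop. Here R ⊄ identity — not valid.
(D) Box r -> Dia r is axiom D; it is valid on a frame exactly when R is serial. R is serial, so valid.
(E) Dia Box r -> r is the dual of axiom B; it is valid on a frame exactly when R is symmetric. R is symmetric, so valid.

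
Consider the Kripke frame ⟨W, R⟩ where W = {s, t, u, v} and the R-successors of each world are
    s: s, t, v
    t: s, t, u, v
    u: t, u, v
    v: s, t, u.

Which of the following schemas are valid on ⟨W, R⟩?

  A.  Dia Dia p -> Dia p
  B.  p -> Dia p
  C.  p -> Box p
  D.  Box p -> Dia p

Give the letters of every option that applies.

D

R is not reflexive: not v R v.
R is not transitive: s R t and t R u but not s R u.
R is serial: every world has an R-successor.
R is not a subset of the identity: s R t with s ≠ t.
(A) Dia Dia p -> Dia p (the dual of axiom 4) characterises the transitive frames. R is not transitive — not valid.
(B) p -> Dia p (the dual of axiom T) characterises the reflexive frames. R is not reflexive — not valid.
(C) p -> Box p is valid only on frames where every R-edge is a self-loop. Here R ⊄ identity — not valid.
(D) Box p -> Dia p is axiom D; it is valid on a frame exactly when R is serial. R is serial, so valid.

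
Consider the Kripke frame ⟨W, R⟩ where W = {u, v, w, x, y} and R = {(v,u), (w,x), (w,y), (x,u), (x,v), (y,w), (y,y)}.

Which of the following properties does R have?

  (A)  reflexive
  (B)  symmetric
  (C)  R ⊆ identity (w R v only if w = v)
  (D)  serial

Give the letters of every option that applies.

none

(A) not reflexive: not u R u.
(B) not symmetric: v R u but not u R v.
(C) not ⊆ identity: v R u with v ≠ u.
(D) not serial: u has no R-successor.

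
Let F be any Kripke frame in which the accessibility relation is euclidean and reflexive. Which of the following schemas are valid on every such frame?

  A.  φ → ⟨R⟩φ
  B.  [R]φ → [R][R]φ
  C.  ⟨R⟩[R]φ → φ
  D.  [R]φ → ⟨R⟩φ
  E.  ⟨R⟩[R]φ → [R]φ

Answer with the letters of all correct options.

A reflexive euclidean relation is also symmetric (from wRw and wRv the euclidean condition gives vRw) and hence transitive; it is an equivalence relation.
(A) the dual of axiom T: valid iff R is reflexive. Every such R is reflexive — valid.
(B) axiom 4: valid iff R is transitive. Every such R is transitive — valid.
(C) ⟨R⟩[R]φ → φ is the dual of axiom B; it is valid on a frame exactly when R is symmetric. Every such R is symmetric, so valid.
(D) axiom D: valid iff R is serial. Every such R is serial — valid.
(E) ⟨R⟩[R]φ → [R]φ (the dual of axiom 5) characterises the euclidean frames. Every such R is euclidean — valid.

A, B, C, D, E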